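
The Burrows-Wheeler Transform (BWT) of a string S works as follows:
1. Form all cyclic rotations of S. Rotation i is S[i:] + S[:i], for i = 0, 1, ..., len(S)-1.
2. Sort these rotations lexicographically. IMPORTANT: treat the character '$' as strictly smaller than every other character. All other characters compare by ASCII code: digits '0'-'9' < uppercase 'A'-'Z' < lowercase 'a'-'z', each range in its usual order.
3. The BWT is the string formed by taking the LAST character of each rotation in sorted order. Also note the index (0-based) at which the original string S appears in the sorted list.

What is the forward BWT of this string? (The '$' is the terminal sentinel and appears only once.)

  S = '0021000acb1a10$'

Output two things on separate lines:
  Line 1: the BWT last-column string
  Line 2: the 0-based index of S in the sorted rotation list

Answer: 011$000a2b010ca
3

Derivation:
All 15 rotations (rotation i = S[i:]+S[:i]):
  rot[0] = 0021000acb1a10$
  rot[1] = 021000acb1a10$0
  rot[2] = 21000acb1a10$00
  rot[3] = 1000acb1a10$002
  rot[4] = 000acb1a10$0021
  rot[5] = 00acb1a10$00210
  rot[6] = 0acb1a10$002100
  rot[7] = acb1a10$0021000
  rot[8] = cb1a10$0021000a
  rot[9] = b1a10$0021000ac
  rot[10] = 1a10$0021000acb
  rot[11] = a10$0021000acb1
  rot[12] = 10$0021000acb1a
  rot[13] = 0$0021000acb1a1
  rot[14] = $0021000acb1a10
Sorted (with $ < everything):
  sorted[0] = $0021000acb1a10  (last char: '0')
  sorted[1] = 0$0021000acb1a1  (last char: '1')
  sorted[2] = 000acb1a10$0021  (last char: '1')
  sorted[3] = 0021000acb1a10$  (last char: '$')
  sorted[4] = 00acb1a10$00210  (last char: '0')
  sorted[5] = 021000acb1a10$0  (last char: '0')
  sorted[6] = 0acb1a10$002100  (last char: '0')
  sorted[7] = 10$0021000acb1a  (last char: 'a')
  sorted[8] = 1000acb1a10$002  (last char: '2')
  sorted[9] = 1a10$0021000acb  (last char: 'b')
  sorted[10] = 21000acb1a10$00  (last char: '0')
  sorted[11] = a10$0021000acb1  (last char: '1')
  sorted[12] = acb1a10$0021000  (last char: '0')
  sorted[13] = b1a10$0021000ac  (last char: 'c')
  sorted[14] = cb1a10$0021000a  (last char: 'a')
Last column: 011$000a2b010ca
Original string S is at sorted index 3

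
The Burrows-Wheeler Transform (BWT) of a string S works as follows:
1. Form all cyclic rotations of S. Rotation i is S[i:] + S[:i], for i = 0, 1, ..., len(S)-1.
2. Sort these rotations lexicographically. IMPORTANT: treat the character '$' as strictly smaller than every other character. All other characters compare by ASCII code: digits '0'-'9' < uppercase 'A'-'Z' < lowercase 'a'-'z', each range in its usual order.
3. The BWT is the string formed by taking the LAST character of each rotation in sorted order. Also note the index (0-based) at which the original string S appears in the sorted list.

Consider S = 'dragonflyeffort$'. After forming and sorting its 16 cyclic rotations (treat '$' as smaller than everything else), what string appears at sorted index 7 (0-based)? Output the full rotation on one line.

All 16 rotations (rotation i = S[i:]+S[:i]):
  rot[0] = dragonflyeffort$
  rot[1] = ragonflyeffort$d
  rot[2] = agonflyeffort$dr
  rot[3] = gonflyeffort$dra
  rot[4] = onflyeffort$drag
  rot[5] = nflyeffort$drago
  rot[6] = flyeffort$dragon
  rot[7] = lyeffort$dragonf
  rot[8] = yeffort$dragonfl
  rot[9] = effort$dragonfly
  rot[10] = ffort$dragonflye
  rot[11] = fort$dragonflyef
  rot[12] = ort$dragonflyeff
  rot[13] = rt$dragonflyeffo
  rot[14] = t$dragonflyeffor
  rot[15] = $dragonflyeffort
Sorted (with $ < everything):
  sorted[0] = $dragonflyeffort
  sorted[1] = agonflyeffort$dr
  sorted[2] = dragonflyeffort$
  sorted[3] = effort$dragonfly
  sorted[4] = ffort$dragonflye
  sorted[5] = flyeffort$dragon
  sorted[6] = fort$dragonflyef
  sorted[7] = gonflyeffort$dra
  sorted[8] = lyeffort$dragonf
  sorted[9] = nflyeffort$drago
  sorted[10] = onflyeffort$drag
  sorted[11] = ort$dragonflyeff
  sorted[12] = ragonflyeffort$d
  sorted[13] = rt$dragonflyeffo
  sorted[14] = t$dragonflyeffor
  sorted[15] = yeffort$dragonfl
sorted[7] = gonflyeffort$dra

Answer: gonflyeffort$dra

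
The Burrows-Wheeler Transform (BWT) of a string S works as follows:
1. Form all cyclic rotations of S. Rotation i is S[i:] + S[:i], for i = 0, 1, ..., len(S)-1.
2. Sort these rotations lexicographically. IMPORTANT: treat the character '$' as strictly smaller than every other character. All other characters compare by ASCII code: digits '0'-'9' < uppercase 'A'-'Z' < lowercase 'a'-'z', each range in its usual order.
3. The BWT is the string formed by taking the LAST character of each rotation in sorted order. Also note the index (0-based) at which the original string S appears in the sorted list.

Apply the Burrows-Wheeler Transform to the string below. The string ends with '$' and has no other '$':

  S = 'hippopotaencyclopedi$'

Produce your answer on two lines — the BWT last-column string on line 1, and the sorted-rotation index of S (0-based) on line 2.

Answer: itynepa$dhcelppopoioc
7

Derivation:
All 21 rotations (rotation i = S[i:]+S[:i]):
  rot[0] = hippopotaencyclopedi$
  rot[1] = ippopotaencyclopedi$h
  rot[2] = ppopotaencyclopedi$hi
  rot[3] = popotaencyclopedi$hip
  rot[4] = opotaencyclopedi$hipp
  rot[5] = potaencyclopedi$hippo
  rot[6] = otaencyclopedi$hippop
  rot[7] = taencyclopedi$hippopo
  rot[8] = aencyclopedi$hippopot
  rot[9] = encyclopedi$hippopota
  rot[10] = ncyclopedi$hippopotae
  rot[11] = cyclopedi$hippopotaen
  rot[12] = yclopedi$hippopotaenc
  rot[13] = clopedi$hippopotaency
  rot[14] = lopedi$hippopotaencyc
  rot[15] = opedi$hippopotaencycl
  rot[16] = pedi$hippopotaencyclo
  rot[17] = edi$hippopotaencyclop
  rot[18] = di$hippopotaencyclope
  rot[19] = i$hippopotaencycloped
  rot[20] = $hippopotaencyclopedi
Sorted (with $ < everything):
  sorted[0] = $hippopotaencyclopedi  (last char: 'i')
  sorted[1] = aencyclopedi$hippopot  (last char: 't')
  sorted[2] = clopedi$hippopotaency  (last char: 'y')
  sorted[3] = cyclopedi$hippopotaen  (last char: 'n')
  sorted[4] = di$hippopotaencyclope  (last char: 'e')
  sorted[5] = edi$hippopotaencyclop  (last char: 'p')
  sorted[6] = encyclopedi$hippopota  (last char: 'a')
  sorted[7] = hippopotaencyclopedi$  (last char: '$')
  sorted[8] = i$hippopotaencycloped  (last char: 'd')
  sorted[9] = ippopotaencyclopedi$h  (last char: 'h')
  sorted[10] = lopedi$hippopotaencyc  (last char: 'c')
  sorted[11] = ncyclopedi$hippopotae  (last char: 'e')
  sorted[12] = opedi$hippopotaencycl  (last char: 'l')
  sorted[13] = opotaencyclopedi$hipp  (last char: 'p')
  sorted[14] = otaencyclopedi$hippop  (last char: 'p')
  sorted[15] = pedi$hippopotaencyclo  (last char: 'o')
  sorted[16] = popotaencyclopedi$hip  (last char: 'p')
  sorted[17] = potaencyclopedi$hippo  (last char: 'o')
  sorted[18] = ppopotaencyclopedi$hi  (last char: 'i')
  sorted[19] = taencyclopedi$hippopo  (last char: 'o')
  sorted[20] = yclopedi$hippopotaenc  (last char: 'c')
Last column: itynepa$dhcelppopoioc
Original string S is at sorted index 7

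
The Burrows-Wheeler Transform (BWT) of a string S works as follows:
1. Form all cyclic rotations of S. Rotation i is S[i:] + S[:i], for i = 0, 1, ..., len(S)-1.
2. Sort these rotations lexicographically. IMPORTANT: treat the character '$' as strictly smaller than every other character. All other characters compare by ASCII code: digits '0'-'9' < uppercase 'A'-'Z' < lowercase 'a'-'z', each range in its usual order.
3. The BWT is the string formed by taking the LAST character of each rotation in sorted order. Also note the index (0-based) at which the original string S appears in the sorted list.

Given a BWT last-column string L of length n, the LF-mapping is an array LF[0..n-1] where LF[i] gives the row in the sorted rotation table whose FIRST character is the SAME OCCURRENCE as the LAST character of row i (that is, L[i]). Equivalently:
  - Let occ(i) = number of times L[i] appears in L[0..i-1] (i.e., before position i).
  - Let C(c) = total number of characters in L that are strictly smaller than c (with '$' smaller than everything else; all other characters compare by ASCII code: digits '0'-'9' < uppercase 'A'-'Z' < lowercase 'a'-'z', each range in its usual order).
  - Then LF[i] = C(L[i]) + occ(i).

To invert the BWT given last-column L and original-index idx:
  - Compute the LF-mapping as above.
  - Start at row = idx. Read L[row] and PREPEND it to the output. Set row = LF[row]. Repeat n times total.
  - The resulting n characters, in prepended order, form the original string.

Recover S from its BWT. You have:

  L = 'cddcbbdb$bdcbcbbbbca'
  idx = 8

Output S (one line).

LF mapping: 11 16 17 12 2 3 18 4 0 5 19 13 6 14 7 8 9 10 15 1
Walk LF starting at row 8, prepending L[row]:
  step 1: row=8, L[8]='$', prepend. Next row=LF[8]=0
  step 2: row=0, L[0]='c', prepend. Next row=LF[0]=11
  step 3: row=11, L[11]='c', prepend. Next row=LF[11]=13
  step 4: row=13, L[13]='c', prepend. Next row=LF[13]=14
  step 5: row=14, L[14]='b', prepend. Next row=LF[14]=7
  step 6: row=7, L[7]='b', prepend. Next row=LF[7]=4
  step 7: row=4, L[4]='b', prepend. Next row=LF[4]=2
  step 8: row=2, L[2]='d', prepend. Next row=LF[2]=17
  step 9: row=17, L[17]='b', prepend. Next row=LF[17]=10
  step 10: row=10, L[10]='d', prepend. Next row=LF[10]=19
  step 11: row=19, L[19]='a', prepend. Next row=LF[19]=1
  step 12: row=1, L[1]='d', prepend. Next row=LF[1]=16
  step 13: row=16, L[16]='b', prepend. Next row=LF[16]=9
  step 14: row=9, L[9]='b', prepend. Next row=LF[9]=5
  step 15: row=5, L[5]='b', prepend. Next row=LF[5]=3
  step 16: row=3, L[3]='c', prepend. Next row=LF[3]=12
  step 17: row=12, L[12]='b', prepend. Next row=LF[12]=6
  step 18: row=6, L[6]='d', prepend. Next row=LF[6]=18
  step 19: row=18, L[18]='c', prepend. Next row=LF[18]=15
  step 20: row=15, L[15]='b', prepend. Next row=LF[15]=8
Reversed output: bcdbcbbbdadbdbbbccc$

Answer: bcdbcbbbdadbdbbbccc$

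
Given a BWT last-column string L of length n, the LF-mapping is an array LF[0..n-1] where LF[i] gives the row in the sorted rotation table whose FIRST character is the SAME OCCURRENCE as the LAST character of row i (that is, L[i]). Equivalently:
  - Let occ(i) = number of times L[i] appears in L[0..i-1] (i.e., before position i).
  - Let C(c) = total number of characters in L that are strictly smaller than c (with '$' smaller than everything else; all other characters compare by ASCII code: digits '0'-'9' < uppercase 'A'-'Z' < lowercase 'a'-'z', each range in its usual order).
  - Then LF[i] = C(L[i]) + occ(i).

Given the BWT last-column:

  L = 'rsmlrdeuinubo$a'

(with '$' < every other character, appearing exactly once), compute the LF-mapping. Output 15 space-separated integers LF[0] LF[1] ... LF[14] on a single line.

Answer: 10 12 7 6 11 3 4 13 5 8 14 2 9 0 1

Derivation:
Char counts: '$':1, 'a':1, 'b':1, 'd':1, 'e':1, 'i':1, 'l':1, 'm':1, 'n':1, 'o':1, 'r':2, 's':1, 'u':2
C (first-col start): C('$')=0, C('a')=1, C('b')=2, C('d')=3, C('e')=4, C('i')=5, C('l')=6, C('m')=7, C('n')=8, C('o')=9, C('r')=10, C('s')=12, C('u')=13
L[0]='r': occ=0, LF[0]=C('r')+0=10+0=10
L[1]='s': occ=0, LF[1]=C('s')+0=12+0=12
L[2]='m': occ=0, LF[2]=C('m')+0=7+0=7
L[3]='l': occ=0, LF[3]=C('l')+0=6+0=6
L[4]='r': occ=1, LF[4]=C('r')+1=10+1=11
L[5]='d': occ=0, LF[5]=C('d')+0=3+0=3
L[6]='e': occ=0, LF[6]=C('e')+0=4+0=4
L[7]='u': occ=0, LF[7]=C('u')+0=13+0=13
L[8]='i': occ=0, LF[8]=C('i')+0=5+0=5
L[9]='n': occ=0, LF[9]=C('n')+0=8+0=8
L[10]='u': occ=1, LF[10]=C('u')+1=13+1=14
L[11]='b': occ=0, LF[11]=C('b')+0=2+0=2
L[12]='o': occ=0, LF[12]=C('o')+0=9+0=9
L[13]='$': occ=0, LF[13]=C('$')+0=0+0=0
L[14]='a': occ=0, LF[14]=C('a')+0=1+0=1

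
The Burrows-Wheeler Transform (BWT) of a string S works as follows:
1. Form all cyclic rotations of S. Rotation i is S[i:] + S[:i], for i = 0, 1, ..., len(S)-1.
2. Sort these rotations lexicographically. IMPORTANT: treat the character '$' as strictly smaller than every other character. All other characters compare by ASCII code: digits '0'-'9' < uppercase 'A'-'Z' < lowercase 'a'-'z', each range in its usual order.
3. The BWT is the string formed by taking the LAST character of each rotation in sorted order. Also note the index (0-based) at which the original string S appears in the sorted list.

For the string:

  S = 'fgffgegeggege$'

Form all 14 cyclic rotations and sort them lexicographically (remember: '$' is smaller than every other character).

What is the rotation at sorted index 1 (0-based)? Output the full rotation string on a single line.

All 14 rotations (rotation i = S[i:]+S[:i]):
  rot[0] = fgffgegeggege$
  rot[1] = gffgegeggege$f
  rot[2] = ffgegeggege$fg
  rot[3] = fgegeggege$fgf
  rot[4] = gegeggege$fgff
  rot[5] = egeggege$fgffg
  rot[6] = geggege$fgffge
  rot[7] = eggege$fgffgeg
  rot[8] = ggege$fgffgege
  rot[9] = gege$fgffgegeg
  rot[10] = ege$fgffgegegg
  rot[11] = ge$fgffgegegge
  rot[12] = e$fgffgegeggeg
  rot[13] = $fgffgegeggege
Sorted (with $ < everything):
  sorted[0] = $fgffgegeggege
  sorted[1] = e$fgffgegeggeg
  sorted[2] = ege$fgffgegegg
  sorted[3] = egeggege$fgffg
  sorted[4] = eggege$fgffgeg
  sorted[5] = ffgegeggege$fg
  sorted[6] = fgegeggege$fgf
  sorted[7] = fgffgegeggege$
  sorted[8] = ge$fgffgegegge
  sorted[9] = gege$fgffgegeg
  sorted[10] = gegeggege$fgff
  sorted[11] = geggege$fgffge
  sorted[12] = gffgegeggege$f
  sorted[13] = ggege$fgffgege
sorted[1] = e$fgffgegeggeg

Answer: e$fgffgegeggeg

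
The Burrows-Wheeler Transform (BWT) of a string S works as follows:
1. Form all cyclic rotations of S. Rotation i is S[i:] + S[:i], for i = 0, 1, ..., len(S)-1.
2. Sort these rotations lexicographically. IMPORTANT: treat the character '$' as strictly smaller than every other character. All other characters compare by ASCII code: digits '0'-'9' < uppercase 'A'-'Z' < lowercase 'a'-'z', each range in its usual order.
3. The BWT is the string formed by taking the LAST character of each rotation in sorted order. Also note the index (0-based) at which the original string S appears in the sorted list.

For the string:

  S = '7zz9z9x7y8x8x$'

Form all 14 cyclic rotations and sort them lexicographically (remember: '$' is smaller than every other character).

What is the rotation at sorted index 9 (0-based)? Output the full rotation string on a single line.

All 14 rotations (rotation i = S[i:]+S[:i]):
  rot[0] = 7zz9z9x7y8x8x$
  rot[1] = zz9z9x7y8x8x$7
  rot[2] = z9z9x7y8x8x$7z
  rot[3] = 9z9x7y8x8x$7zz
  rot[4] = z9x7y8x8x$7zz9
  rot[5] = 9x7y8x8x$7zz9z
  rot[6] = x7y8x8x$7zz9z9
  rot[7] = 7y8x8x$7zz9z9x
  rot[8] = y8x8x$7zz9z9x7
  rot[9] = 8x8x$7zz9z9x7y
  rot[10] = x8x$7zz9z9x7y8
  rot[11] = 8x$7zz9z9x7y8x
  rot[12] = x$7zz9z9x7y8x8
  rot[13] = $7zz9z9x7y8x8x
Sorted (with $ < everything):
  sorted[0] = $7zz9z9x7y8x8x
  sorted[1] = 7y8x8x$7zz9z9x
  sorted[2] = 7zz9z9x7y8x8x$
  sorted[3] = 8x$7zz9z9x7y8x
  sorted[4] = 8x8x$7zz9z9x7y
  sorted[5] = 9x7y8x8x$7zz9z
  sorted[6] = 9z9x7y8x8x$7zz
  sorted[7] = x$7zz9z9x7y8x8
  sorted[8] = x7y8x8x$7zz9z9
  sorted[9] = x8x$7zz9z9x7y8
  sorted[10] = y8x8x$7zz9z9x7
  sorted[11] = z9x7y8x8x$7zz9
  sorted[12] = z9z9x7y8x8x$7z
  sorted[13] = zz9z9x7y8x8x$7
sorted[9] = x8x$7zz9z9x7y8

Answer: x8x$7zz9z9x7y8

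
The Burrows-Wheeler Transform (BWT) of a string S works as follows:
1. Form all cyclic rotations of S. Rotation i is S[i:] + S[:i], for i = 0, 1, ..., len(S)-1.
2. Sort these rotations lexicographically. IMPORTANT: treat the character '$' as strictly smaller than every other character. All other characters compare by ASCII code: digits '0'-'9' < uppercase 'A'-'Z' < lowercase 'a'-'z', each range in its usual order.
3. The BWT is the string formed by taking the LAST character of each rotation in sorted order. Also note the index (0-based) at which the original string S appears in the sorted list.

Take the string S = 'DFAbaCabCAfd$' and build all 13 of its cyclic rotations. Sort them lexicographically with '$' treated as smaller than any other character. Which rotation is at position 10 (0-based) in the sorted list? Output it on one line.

All 13 rotations (rotation i = S[i:]+S[:i]):
  rot[0] = DFAbaCabCAfd$
  rot[1] = FAbaCabCAfd$D
  rot[2] = AbaCabCAfd$DF
  rot[3] = baCabCAfd$DFA
  rot[4] = aCabCAfd$DFAb
  rot[5] = CabCAfd$DFAba
  rot[6] = abCAfd$DFAbaC
  rot[7] = bCAfd$DFAbaCa
  rot[8] = CAfd$DFAbaCab
  rot[9] = Afd$DFAbaCabC
  rot[10] = fd$DFAbaCabCA
  rot[11] = d$DFAbaCabCAf
  rot[12] = $DFAbaCabCAfd
Sorted (with $ < everything):
  sorted[0] = $DFAbaCabCAfd
  sorted[1] = AbaCabCAfd$DF
  sorted[2] = Afd$DFAbaCabC
  sorted[3] = CAfd$DFAbaCab
  sorted[4] = CabCAfd$DFAba
  sorted[5] = DFAbaCabCAfd$
  sorted[6] = FAbaCabCAfd$D
  sorted[7] = aCabCAfd$DFAb
  sorted[8] = abCAfd$DFAbaC
  sorted[9] = bCAfd$DFAbaCa
  sorted[10] = baCabCAfd$DFA
  sorted[11] = d$DFAbaCabCAf
  sorted[12] = fd$DFAbaCabCA
sorted[10] = baCabCAfd$DFA

Answer: baCabCAfd$DFA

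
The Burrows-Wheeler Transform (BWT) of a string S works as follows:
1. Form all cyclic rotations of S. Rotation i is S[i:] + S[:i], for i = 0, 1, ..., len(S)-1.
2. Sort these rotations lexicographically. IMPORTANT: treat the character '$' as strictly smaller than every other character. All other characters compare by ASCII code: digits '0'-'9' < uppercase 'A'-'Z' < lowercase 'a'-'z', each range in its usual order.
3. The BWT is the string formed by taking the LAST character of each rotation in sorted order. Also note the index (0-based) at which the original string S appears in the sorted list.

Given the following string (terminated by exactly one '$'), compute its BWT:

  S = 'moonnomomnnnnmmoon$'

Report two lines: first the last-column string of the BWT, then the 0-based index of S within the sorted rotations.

All 19 rotations (rotation i = S[i:]+S[:i]):
  rot[0] = moonnomomnnnnmmoon$
  rot[1] = oonnomomnnnnmmoon$m
  rot[2] = onnomomnnnnmmoon$mo
  rot[3] = nnomomnnnnmmoon$moo
  rot[4] = nomomnnnnmmoon$moon
  rot[5] = omomnnnnmmoon$moonn
  rot[6] = momnnnnmmoon$moonno
  rot[7] = omnnnnmmoon$moonnom
  rot[8] = mnnnnmmoon$moonnomo
  rot[9] = nnnnmmoon$moonnomom
  rot[10] = nnnmmoon$moonnomomn
  rot[11] = nnmmoon$moonnomomnn
  rot[12] = nmmoon$moonnomomnnn
  rot[13] = mmoon$moonnomomnnnn
  rot[14] = moon$moonnomomnnnnm
  rot[15] = oon$moonnomomnnnnmm
  rot[16] = on$moonnomomnnnnmmo
  rot[17] = n$moonnomomnnnnmmoo
  rot[18] = $moonnomomnnnnmmoon
Sorted (with $ < everything):
  sorted[0] = $moonnomomnnnnmmoon  (last char: 'n')
  sorted[1] = mmoon$moonnomomnnnn  (last char: 'n')
  sorted[2] = mnnnnmmoon$moonnomo  (last char: 'o')
  sorted[3] = momnnnnmmoon$moonno  (last char: 'o')
  sorted[4] = moon$moonnomomnnnnm  (last char: 'm')
  sorted[5] = moonnomomnnnnmmoon$  (last char: '$')
  sorted[6] = n$moonnomomnnnnmmoo  (last char: 'o')
  sorted[7] = nmmoon$moonnomomnnn  (last char: 'n')
  sorted[8] = nnmmoon$moonnomomnn  (last char: 'n')
  sorted[9] = nnnmmoon$moonnomomn  (last char: 'n')
  sorted[10] = nnnnmmoon$moonnomom  (last char: 'm')
  sorted[11] = nnomomnnnnmmoon$moo  (last char: 'o')
  sorted[12] = nomomnnnnmmoon$moon  (last char: 'n')
  sorted[13] = omnnnnmmoon$moonnom  (last char: 'm')
  sorted[14] = omomnnnnmmoon$moonn  (last char: 'n')
  sorted[15] = on$moonnomomnnnnmmo  (last char: 'o')
  sorted[16] = onnomomnnnnmmoon$mo  (last char: 'o')
  sorted[17] = oon$moonnomomnnnnmm  (last char: 'm')
  sorted[18] = oonnomomnnnnmmoon$m  (last char: 'm')
Last column: nnoom$onnnmonmnoomm
Original string S is at sorted index 5

Answer: nnoom$onnnmonmnoomm
5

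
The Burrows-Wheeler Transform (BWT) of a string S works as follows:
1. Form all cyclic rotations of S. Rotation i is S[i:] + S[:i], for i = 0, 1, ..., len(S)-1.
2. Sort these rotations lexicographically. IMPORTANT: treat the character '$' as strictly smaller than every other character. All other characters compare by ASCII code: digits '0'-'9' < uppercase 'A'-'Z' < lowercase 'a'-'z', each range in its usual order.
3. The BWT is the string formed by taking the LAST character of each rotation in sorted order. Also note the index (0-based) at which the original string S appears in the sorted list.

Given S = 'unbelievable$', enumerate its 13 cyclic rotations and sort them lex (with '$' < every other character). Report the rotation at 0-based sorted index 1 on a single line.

Answer: able$unbeliev

Derivation:
All 13 rotations (rotation i = S[i:]+S[:i]):
  rot[0] = unbelievable$
  rot[1] = nbelievable$u
  rot[2] = believable$un
  rot[3] = elievable$unb
  rot[4] = lievable$unbe
  rot[5] = ievable$unbel
  rot[6] = evable$unbeli
  rot[7] = vable$unbelie
  rot[8] = able$unbeliev
  rot[9] = ble$unbelieva
  rot[10] = le$unbelievab
  rot[11] = e$unbelievabl
  rot[12] = $unbelievable
Sorted (with $ < everything):
  sorted[0] = $unbelievable
  sorted[1] = able$unbeliev
  sorted[2] = believable$un
  sorted[3] = ble$unbelieva
  sorted[4] = e$unbelievabl
  sorted[5] = elievable$unb
  sorted[6] = evable$unbeli
  sorted[7] = ievable$unbel
  sorted[8] = le$unbelievab
  sorted[9] = lievable$unbe
  sorted[10] = nbelievable$u
  sorted[11] = unbelievable$
  sorted[12] = vable$unbelie
sorted[1] = able$unbeliev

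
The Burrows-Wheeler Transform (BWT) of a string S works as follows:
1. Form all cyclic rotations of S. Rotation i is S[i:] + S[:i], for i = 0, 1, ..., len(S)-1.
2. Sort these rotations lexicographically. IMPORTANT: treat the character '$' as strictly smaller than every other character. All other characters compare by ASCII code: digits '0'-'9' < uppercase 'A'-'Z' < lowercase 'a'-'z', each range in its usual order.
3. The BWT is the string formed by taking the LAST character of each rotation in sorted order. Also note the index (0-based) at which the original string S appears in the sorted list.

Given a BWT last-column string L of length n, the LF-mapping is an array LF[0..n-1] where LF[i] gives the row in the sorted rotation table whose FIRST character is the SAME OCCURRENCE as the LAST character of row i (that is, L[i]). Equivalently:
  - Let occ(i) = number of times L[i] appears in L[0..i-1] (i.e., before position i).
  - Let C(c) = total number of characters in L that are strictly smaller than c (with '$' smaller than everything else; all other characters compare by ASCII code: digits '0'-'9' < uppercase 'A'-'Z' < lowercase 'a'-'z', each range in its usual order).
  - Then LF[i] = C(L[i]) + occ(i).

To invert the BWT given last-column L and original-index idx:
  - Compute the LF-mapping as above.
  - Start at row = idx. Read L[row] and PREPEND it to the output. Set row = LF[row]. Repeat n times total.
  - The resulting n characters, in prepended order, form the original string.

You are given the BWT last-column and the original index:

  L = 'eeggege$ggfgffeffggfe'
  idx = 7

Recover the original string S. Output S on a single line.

LF mapping: 1 2 13 14 3 15 4 0 16 17 7 18 8 9 5 10 11 19 20 12 6
Walk LF starting at row 7, prepending L[row]:
  step 1: row=7, L[7]='$', prepend. Next row=LF[7]=0
  step 2: row=0, L[0]='e', prepend. Next row=LF[0]=1
  step 3: row=1, L[1]='e', prepend. Next row=LF[1]=2
  step 4: row=2, L[2]='g', prepend. Next row=LF[2]=13
  step 5: row=13, L[13]='f', prepend. Next row=LF[13]=9
  step 6: row=9, L[9]='g', prepend. Next row=LF[9]=17
  step 7: row=17, L[17]='g', prepend. Next row=LF[17]=19
  step 8: row=19, L[19]='f', prepend. Next row=LF[19]=12
  step 9: row=12, L[12]='f', prepend. Next row=LF[12]=8
  step 10: row=8, L[8]='g', prepend. Next row=LF[8]=16
  step 11: row=16, L[16]='f', prepend. Next row=LF[16]=11
  step 12: row=11, L[11]='g', prepend. Next row=LF[11]=18
  step 13: row=18, L[18]='g', prepend. Next row=LF[18]=20
  step 14: row=20, L[20]='e', prepend. Next row=LF[20]=6
  step 15: row=6, L[6]='e', prepend. Next row=LF[6]=4
  step 16: row=4, L[4]='e', prepend. Next row=LF[4]=3
  step 17: row=3, L[3]='g', prepend. Next row=LF[3]=14
  step 18: row=14, L[14]='e', prepend. Next row=LF[14]=5
  step 19: row=5, L[5]='g', prepend. Next row=LF[5]=15
  step 20: row=15, L[15]='f', prepend. Next row=LF[15]=10
  step 21: row=10, L[10]='f', prepend. Next row=LF[10]=7
Reversed output: ffgegeeeggfgffggfgee$

Answer: ffgegeeeggfgffggfgee$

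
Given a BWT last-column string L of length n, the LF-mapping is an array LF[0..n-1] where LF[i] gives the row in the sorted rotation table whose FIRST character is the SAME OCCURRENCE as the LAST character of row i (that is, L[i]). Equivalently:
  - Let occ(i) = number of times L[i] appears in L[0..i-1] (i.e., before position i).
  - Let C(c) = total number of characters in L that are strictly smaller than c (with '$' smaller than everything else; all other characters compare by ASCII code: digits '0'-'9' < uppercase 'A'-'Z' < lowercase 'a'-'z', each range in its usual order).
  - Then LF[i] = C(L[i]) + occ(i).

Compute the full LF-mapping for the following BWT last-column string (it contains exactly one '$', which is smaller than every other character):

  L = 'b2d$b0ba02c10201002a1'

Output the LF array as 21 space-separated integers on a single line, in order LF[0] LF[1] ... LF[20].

Answer: 16 10 20 0 17 1 18 14 2 11 19 7 3 12 4 8 5 6 13 15 9

Derivation:
Char counts: '$':1, '0':6, '1':3, '2':4, 'a':2, 'b':3, 'c':1, 'd':1
C (first-col start): C('$')=0, C('0')=1, C('1')=7, C('2')=10, C('a')=14, C('b')=16, C('c')=19, C('d')=20
L[0]='b': occ=0, LF[0]=C('b')+0=16+0=16
L[1]='2': occ=0, LF[1]=C('2')+0=10+0=10
L[2]='d': occ=0, LF[2]=C('d')+0=20+0=20
L[3]='$': occ=0, LF[3]=C('$')+0=0+0=0
L[4]='b': occ=1, LF[4]=C('b')+1=16+1=17
L[5]='0': occ=0, LF[5]=C('0')+0=1+0=1
L[6]='b': occ=2, LF[6]=C('b')+2=16+2=18
L[7]='a': occ=0, LF[7]=C('a')+0=14+0=14
L[8]='0': occ=1, LF[8]=C('0')+1=1+1=2
L[9]='2': occ=1, LF[9]=C('2')+1=10+1=11
L[10]='c': occ=0, LF[10]=C('c')+0=19+0=19
L[11]='1': occ=0, LF[11]=C('1')+0=7+0=7
L[12]='0': occ=2, LF[12]=C('0')+2=1+2=3
L[13]='2': occ=2, LF[13]=C('2')+2=10+2=12
L[14]='0': occ=3, LF[14]=C('0')+3=1+3=4
L[15]='1': occ=1, LF[15]=C('1')+1=7+1=8
L[16]='0': occ=4, LF[16]=C('0')+4=1+4=5
L[17]='0': occ=5, LF[17]=C('0')+5=1+5=6
L[18]='2': occ=3, LF[18]=C('2')+3=10+3=13
L[19]='a': occ=1, LF[19]=C('a')+1=14+1=15
L[20]='1': occ=2, LF[20]=C('1')+2=7+2=9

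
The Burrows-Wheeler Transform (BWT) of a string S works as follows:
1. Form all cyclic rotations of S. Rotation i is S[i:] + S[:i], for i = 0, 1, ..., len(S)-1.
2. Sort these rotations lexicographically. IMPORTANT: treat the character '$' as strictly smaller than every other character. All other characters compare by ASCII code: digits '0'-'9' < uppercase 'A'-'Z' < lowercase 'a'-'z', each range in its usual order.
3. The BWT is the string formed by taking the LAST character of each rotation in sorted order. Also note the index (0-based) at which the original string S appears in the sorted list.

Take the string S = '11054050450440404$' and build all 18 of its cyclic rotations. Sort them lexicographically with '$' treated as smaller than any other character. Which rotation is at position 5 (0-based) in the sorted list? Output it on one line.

All 18 rotations (rotation i = S[i:]+S[:i]):
  rot[0] = 11054050450440404$
  rot[1] = 1054050450440404$1
  rot[2] = 054050450440404$11
  rot[3] = 54050450440404$110
  rot[4] = 4050450440404$1105
  rot[5] = 050450440404$11054
  rot[6] = 50450440404$110540
  rot[7] = 0450440404$1105405
  rot[8] = 450440404$11054050
  rot[9] = 50440404$110540504
  rot[10] = 0440404$1105405045
  rot[11] = 440404$11054050450
  rot[12] = 40404$110540504504
  rot[13] = 0404$1105405045044
  rot[14] = 404$11054050450440
  rot[15] = 04$110540504504404
  rot[16] = 4$1105405045044040
  rot[17] = $11054050450440404
Sorted (with $ < everything):
  sorted[0] = $11054050450440404
  sorted[1] = 04$110540504504404
  sorted[2] = 0404$1105405045044
  sorted[3] = 0440404$1105405045
  sorted[4] = 0450440404$1105405
  sorted[5] = 050450440404$11054
  sorted[6] = 054050450440404$11
  sorted[7] = 1054050450440404$1
  sorted[8] = 11054050450440404$
  sorted[9] = 4$1105405045044040
  sorted[10] = 404$11054050450440
  sorted[11] = 40404$110540504504
  sorted[12] = 4050450440404$1105
  sorted[13] = 440404$11054050450
  sorted[14] = 450440404$11054050
  sorted[15] = 50440404$110540504
  sorted[16] = 50450440404$110540
  sorted[17] = 54050450440404$110
sorted[5] = 050450440404$11054

Answer: 050450440404$11054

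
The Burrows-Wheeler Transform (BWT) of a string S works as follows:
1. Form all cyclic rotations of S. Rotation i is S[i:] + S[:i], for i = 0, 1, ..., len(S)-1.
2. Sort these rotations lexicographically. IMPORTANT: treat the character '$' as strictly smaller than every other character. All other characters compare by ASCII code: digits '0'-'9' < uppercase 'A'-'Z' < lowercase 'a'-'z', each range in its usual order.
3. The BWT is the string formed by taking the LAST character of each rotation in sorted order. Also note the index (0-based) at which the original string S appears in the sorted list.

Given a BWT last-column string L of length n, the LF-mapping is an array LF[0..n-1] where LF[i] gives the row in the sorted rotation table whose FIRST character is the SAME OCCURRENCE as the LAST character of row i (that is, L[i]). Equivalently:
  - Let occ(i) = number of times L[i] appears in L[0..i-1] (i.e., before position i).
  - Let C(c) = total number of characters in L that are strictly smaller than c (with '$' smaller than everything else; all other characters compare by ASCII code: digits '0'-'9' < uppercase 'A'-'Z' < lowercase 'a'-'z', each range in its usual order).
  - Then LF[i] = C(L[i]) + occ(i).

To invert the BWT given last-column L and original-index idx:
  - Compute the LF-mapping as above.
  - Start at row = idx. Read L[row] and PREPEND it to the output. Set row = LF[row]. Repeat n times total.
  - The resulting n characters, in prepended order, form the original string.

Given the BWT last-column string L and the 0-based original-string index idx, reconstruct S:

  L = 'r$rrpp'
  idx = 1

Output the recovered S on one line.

LF mapping: 3 0 4 5 1 2
Walk LF starting at row 1, prepending L[row]:
  step 1: row=1, L[1]='$', prepend. Next row=LF[1]=0
  step 2: row=0, L[0]='r', prepend. Next row=LF[0]=3
  step 3: row=3, L[3]='r', prepend. Next row=LF[3]=5
  step 4: row=5, L[5]='p', prepend. Next row=LF[5]=2
  step 5: row=2, L[2]='r', prepend. Next row=LF[2]=4
  step 6: row=4, L[4]='p', prepend. Next row=LF[4]=1
Reversed output: prprr$

Answer: prprr$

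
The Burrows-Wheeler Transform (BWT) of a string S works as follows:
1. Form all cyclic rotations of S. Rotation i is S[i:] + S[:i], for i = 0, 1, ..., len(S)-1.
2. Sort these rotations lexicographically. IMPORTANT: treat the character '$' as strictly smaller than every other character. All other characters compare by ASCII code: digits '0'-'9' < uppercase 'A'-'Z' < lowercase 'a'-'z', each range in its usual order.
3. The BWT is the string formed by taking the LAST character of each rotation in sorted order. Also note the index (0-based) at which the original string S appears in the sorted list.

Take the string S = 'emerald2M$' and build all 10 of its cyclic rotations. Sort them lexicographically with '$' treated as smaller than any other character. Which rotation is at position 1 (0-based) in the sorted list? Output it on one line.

Answer: 2M$emerald

Derivation:
All 10 rotations (rotation i = S[i:]+S[:i]):
  rot[0] = emerald2M$
  rot[1] = merald2M$e
  rot[2] = erald2M$em
  rot[3] = rald2M$eme
  rot[4] = ald2M$emer
  rot[5] = ld2M$emera
  rot[6] = d2M$emeral
  rot[7] = 2M$emerald
  rot[8] = M$emerald2
  rot[9] = $emerald2M
Sorted (with $ < everything):
  sorted[0] = $emerald2M
  sorted[1] = 2M$emerald
  sorted[2] = M$emerald2
  sorted[3] = ald2M$emer
  sorted[4] = d2M$emeral
  sorted[5] = emerald2M$
  sorted[6] = erald2M$em
  sorted[7] = ld2M$emera
  sorted[8] = merald2M$e
  sorted[9] = rald2M$eme
sorted[1] = 2M$emerald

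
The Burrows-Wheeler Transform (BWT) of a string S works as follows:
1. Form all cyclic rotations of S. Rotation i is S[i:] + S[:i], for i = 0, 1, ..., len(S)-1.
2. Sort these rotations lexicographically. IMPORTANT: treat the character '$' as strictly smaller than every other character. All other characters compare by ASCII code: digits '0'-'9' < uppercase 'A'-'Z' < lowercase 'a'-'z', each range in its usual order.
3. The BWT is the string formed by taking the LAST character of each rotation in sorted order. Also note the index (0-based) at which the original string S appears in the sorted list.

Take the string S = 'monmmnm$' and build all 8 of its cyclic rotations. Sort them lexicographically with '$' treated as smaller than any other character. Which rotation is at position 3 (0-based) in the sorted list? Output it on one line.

Answer: mnm$monm

Derivation:
All 8 rotations (rotation i = S[i:]+S[:i]):
  rot[0] = monmmnm$
  rot[1] = onmmnm$m
  rot[2] = nmmnm$mo
  rot[3] = mmnm$mon
  rot[4] = mnm$monm
  rot[5] = nm$monmm
  rot[6] = m$monmmn
  rot[7] = $monmmnm
Sorted (with $ < everything):
  sorted[0] = $monmmnm
  sorted[1] = m$monmmn
  sorted[2] = mmnm$mon
  sorted[3] = mnm$monm
  sorted[4] = monmmnm$
  sorted[5] = nm$monmm
  sorted[6] = nmmnm$mo
  sorted[7] = onmmnm$m
sorted[3] = mnm$monm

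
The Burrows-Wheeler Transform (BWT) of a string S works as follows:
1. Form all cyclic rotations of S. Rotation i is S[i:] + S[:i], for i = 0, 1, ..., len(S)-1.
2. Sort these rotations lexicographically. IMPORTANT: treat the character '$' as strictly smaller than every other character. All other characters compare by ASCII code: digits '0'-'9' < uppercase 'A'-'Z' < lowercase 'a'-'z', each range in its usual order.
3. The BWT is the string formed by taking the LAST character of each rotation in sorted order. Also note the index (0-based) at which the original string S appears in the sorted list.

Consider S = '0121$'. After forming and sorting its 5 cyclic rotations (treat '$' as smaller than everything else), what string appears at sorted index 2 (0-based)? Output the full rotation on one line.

Answer: 1$012

Derivation:
All 5 rotations (rotation i = S[i:]+S[:i]):
  rot[0] = 0121$
  rot[1] = 121$0
  rot[2] = 21$01
  rot[3] = 1$012
  rot[4] = $0121
Sorted (with $ < everything):
  sorted[0] = $0121
  sorted[1] = 0121$
  sorted[2] = 1$012
  sorted[3] = 121$0
  sorted[4] = 21$01
sorted[2] = 1$012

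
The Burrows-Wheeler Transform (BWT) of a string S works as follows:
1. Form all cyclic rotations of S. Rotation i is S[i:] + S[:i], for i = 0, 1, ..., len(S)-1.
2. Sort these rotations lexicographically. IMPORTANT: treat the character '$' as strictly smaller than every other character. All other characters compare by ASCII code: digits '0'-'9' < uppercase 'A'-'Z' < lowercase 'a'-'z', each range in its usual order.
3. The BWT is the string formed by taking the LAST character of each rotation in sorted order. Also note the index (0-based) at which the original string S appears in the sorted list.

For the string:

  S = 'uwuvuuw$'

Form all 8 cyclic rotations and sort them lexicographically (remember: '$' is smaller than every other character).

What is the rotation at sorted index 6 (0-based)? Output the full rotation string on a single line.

All 8 rotations (rotation i = S[i:]+S[:i]):
  rot[0] = uwuvuuw$
  rot[1] = wuvuuw$u
  rot[2] = uvuuw$uw
  rot[3] = vuuw$uwu
  rot[4] = uuw$uwuv
  rot[5] = uw$uwuvu
  rot[6] = w$uwuvuu
  rot[7] = $uwuvuuw
Sorted (with $ < everything):
  sorted[0] = $uwuvuuw
  sorted[1] = uuw$uwuv
  sorted[2] = uvuuw$uw
  sorted[3] = uw$uwuvu
  sorted[4] = uwuvuuw$
  sorted[5] = vuuw$uwu
  sorted[6] = w$uwuvuu
  sorted[7] = wuvuuw$u
sorted[6] = w$uwuvuu

Answer: w$uwuvuu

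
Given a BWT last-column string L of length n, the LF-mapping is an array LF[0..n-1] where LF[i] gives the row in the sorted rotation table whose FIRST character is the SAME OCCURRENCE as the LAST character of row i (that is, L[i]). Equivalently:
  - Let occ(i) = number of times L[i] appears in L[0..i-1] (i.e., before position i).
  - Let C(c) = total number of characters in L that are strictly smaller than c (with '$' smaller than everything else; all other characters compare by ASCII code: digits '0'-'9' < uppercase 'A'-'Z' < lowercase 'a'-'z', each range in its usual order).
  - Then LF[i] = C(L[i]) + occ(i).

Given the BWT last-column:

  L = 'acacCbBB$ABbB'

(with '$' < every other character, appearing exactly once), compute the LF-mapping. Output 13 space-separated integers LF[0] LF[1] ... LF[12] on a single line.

Char counts: '$':1, 'A':1, 'B':4, 'C':1, 'a':2, 'b':2, 'c':2
C (first-col start): C('$')=0, C('A')=1, C('B')=2, C('C')=6, C('a')=7, C('b')=9, C('c')=11
L[0]='a': occ=0, LF[0]=C('a')+0=7+0=7
L[1]='c': occ=0, LF[1]=C('c')+0=11+0=11
L[2]='a': occ=1, LF[2]=C('a')+1=7+1=8
L[3]='c': occ=1, LF[3]=C('c')+1=11+1=12
L[4]='C': occ=0, LF[4]=C('C')+0=6+0=6
L[5]='b': occ=0, LF[5]=C('b')+0=9+0=9
L[6]='B': occ=0, LF[6]=C('B')+0=2+0=2
L[7]='B': occ=1, LF[7]=C('B')+1=2+1=3
L[8]='$': occ=0, LF[8]=C('$')+0=0+0=0
L[9]='A': occ=0, LF[9]=C('A')+0=1+0=1
L[10]='B': occ=2, LF[10]=C('B')+2=2+2=4
L[11]='b': occ=1, LF[11]=C('b')+1=9+1=10
L[12]='B': occ=3, LF[12]=C('B')+3=2+3=5

Answer: 7 11 8 12 6 9 2 3 0 1 4 10 5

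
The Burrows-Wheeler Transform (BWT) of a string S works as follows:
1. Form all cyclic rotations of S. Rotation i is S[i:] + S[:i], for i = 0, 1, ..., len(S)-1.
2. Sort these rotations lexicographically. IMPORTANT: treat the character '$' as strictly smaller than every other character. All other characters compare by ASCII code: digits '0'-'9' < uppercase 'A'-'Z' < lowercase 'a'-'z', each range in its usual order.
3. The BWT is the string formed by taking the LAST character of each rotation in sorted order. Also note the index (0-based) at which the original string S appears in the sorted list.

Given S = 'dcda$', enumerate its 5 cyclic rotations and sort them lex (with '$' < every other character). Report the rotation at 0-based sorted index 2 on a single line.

All 5 rotations (rotation i = S[i:]+S[:i]):
  rot[0] = dcda$
  rot[1] = cda$d
  rot[2] = da$dc
  rot[3] = a$dcd
  rot[4] = $dcda
Sorted (with $ < everything):
  sorted[0] = $dcda
  sorted[1] = a$dcd
  sorted[2] = cda$d
  sorted[3] = da$dc
  sorted[4] = dcda$
sorted[2] = cda$d

Answer: cda$d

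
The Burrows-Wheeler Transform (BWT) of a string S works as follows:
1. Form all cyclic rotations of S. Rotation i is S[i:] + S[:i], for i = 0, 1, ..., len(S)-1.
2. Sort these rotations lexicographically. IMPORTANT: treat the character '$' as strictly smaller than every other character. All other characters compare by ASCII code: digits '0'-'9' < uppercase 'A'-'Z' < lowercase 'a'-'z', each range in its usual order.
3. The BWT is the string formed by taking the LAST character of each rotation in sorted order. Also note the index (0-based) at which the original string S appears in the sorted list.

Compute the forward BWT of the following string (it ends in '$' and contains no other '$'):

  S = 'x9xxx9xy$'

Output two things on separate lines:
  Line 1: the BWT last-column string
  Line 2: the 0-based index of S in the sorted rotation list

All 9 rotations (rotation i = S[i:]+S[:i]):
  rot[0] = x9xxx9xy$
  rot[1] = 9xxx9xy$x
  rot[2] = xxx9xy$x9
  rot[3] = xx9xy$x9x
  rot[4] = x9xy$x9xx
  rot[5] = 9xy$x9xxx
  rot[6] = xy$x9xxx9
  rot[7] = y$x9xxx9x
  rot[8] = $x9xxx9xy
Sorted (with $ < everything):
  sorted[0] = $x9xxx9xy  (last char: 'y')
  sorted[1] = 9xxx9xy$x  (last char: 'x')
  sorted[2] = 9xy$x9xxx  (last char: 'x')
  sorted[3] = x9xxx9xy$  (last char: '$')
  sorted[4] = x9xy$x9xx  (last char: 'x')
  sorted[5] = xx9xy$x9x  (last char: 'x')
  sorted[6] = xxx9xy$x9  (last char: '9')
  sorted[7] = xy$x9xxx9  (last char: '9')
  sorted[8] = y$x9xxx9x  (last char: 'x')
Last column: yxx$xx99x
Original string S is at sorted index 3

Answer: yxx$xx99x
3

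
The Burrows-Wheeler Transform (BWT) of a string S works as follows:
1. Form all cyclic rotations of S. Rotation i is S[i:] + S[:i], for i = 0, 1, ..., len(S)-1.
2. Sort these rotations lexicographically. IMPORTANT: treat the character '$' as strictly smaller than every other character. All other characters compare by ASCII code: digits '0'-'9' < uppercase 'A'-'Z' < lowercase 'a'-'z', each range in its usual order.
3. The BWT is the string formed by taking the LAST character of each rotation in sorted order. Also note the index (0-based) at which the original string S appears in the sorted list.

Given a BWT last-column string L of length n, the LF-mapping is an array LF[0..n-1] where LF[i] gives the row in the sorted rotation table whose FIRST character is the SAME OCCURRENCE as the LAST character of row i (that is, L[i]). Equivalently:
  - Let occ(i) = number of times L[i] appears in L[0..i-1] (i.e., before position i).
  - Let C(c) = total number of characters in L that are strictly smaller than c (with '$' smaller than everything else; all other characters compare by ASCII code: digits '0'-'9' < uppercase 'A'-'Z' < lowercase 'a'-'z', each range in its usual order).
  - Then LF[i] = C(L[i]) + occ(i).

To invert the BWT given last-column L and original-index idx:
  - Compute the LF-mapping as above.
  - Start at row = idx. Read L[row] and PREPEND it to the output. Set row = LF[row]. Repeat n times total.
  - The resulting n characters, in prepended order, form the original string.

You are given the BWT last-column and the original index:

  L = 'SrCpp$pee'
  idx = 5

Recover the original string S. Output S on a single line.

LF mapping: 2 8 1 5 6 0 7 3 4
Walk LF starting at row 5, prepending L[row]:
  step 1: row=5, L[5]='$', prepend. Next row=LF[5]=0
  step 2: row=0, L[0]='S', prepend. Next row=LF[0]=2
  step 3: row=2, L[2]='C', prepend. Next row=LF[2]=1
  step 4: row=1, L[1]='r', prepend. Next row=LF[1]=8
  step 5: row=8, L[8]='e', prepend. Next row=LF[8]=4
  step 6: row=4, L[4]='p', prepend. Next row=LF[4]=6
  step 7: row=6, L[6]='p', prepend. Next row=LF[6]=7
  step 8: row=7, L[7]='e', prepend. Next row=LF[7]=3
  step 9: row=3, L[3]='p', prepend. Next row=LF[3]=5
Reversed output: pepperCS$

Answer: pepperCS$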